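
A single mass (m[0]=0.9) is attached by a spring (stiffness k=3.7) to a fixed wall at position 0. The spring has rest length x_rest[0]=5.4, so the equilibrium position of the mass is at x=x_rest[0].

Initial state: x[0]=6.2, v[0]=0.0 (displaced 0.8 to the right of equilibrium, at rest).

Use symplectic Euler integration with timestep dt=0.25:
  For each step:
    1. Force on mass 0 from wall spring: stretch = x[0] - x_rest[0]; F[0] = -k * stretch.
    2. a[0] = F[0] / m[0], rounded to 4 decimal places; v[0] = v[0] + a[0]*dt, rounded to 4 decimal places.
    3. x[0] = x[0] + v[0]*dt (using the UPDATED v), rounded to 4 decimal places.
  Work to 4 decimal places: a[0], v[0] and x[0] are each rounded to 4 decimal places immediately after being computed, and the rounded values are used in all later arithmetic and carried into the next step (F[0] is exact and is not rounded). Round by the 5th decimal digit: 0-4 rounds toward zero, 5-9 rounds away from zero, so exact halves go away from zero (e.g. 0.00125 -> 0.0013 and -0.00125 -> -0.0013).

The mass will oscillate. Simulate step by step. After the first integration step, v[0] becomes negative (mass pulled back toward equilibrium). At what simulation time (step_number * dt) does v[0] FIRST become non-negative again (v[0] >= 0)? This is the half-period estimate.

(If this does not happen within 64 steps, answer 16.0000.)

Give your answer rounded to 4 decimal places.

Answer: 1.7500

Derivation:
Step 0: x=[6.2000] v=[0.0000]
Step 1: x=[5.9945] v=[-0.8222]
Step 2: x=[5.6362] v=[-1.4332]
Step 3: x=[5.2172] v=[-1.6760]
Step 4: x=[4.8452] v=[-1.4881]
Step 5: x=[4.6157] v=[-0.9179]
Step 6: x=[4.5878] v=[-0.1118]
Step 7: x=[4.7686] v=[0.7230]
First v>=0 after going negative at step 7, time=1.7500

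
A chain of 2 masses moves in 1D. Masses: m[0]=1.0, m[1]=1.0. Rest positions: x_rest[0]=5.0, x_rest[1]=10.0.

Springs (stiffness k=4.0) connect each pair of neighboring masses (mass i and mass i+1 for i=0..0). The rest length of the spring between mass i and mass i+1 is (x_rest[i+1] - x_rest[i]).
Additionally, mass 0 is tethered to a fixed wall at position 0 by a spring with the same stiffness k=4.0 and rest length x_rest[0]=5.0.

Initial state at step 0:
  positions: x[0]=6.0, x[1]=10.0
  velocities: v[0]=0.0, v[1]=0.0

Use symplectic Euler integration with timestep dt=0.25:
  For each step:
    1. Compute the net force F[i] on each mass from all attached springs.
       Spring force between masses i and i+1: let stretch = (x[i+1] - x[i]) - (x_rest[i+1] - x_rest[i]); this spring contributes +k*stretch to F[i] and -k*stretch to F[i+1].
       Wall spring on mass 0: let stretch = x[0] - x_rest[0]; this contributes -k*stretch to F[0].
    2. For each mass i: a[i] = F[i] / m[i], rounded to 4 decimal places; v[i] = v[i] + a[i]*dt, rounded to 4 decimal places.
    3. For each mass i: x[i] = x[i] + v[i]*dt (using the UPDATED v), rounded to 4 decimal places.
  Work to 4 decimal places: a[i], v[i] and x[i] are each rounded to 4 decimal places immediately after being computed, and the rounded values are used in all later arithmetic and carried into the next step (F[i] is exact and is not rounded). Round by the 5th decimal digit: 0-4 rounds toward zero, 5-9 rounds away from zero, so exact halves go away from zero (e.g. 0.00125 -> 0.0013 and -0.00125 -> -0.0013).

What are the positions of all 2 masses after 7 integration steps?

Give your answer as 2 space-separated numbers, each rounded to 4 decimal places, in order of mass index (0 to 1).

Step 0: x=[6.0000 10.0000] v=[0.0000 0.0000]
Step 1: x=[5.5000 10.2500] v=[-2.0000 1.0000]
Step 2: x=[4.8125 10.5625] v=[-2.7500 1.2500]
Step 3: x=[4.3594 10.6875] v=[-1.8125 0.5000]
Step 4: x=[4.3985 10.4805] v=[0.1562 -0.8281]
Step 5: x=[4.8584 10.0030] v=[1.8397 -1.9101]
Step 6: x=[5.3899 9.4893] v=[2.1259 -2.0547]
Step 7: x=[5.5988 9.2008] v=[0.8354 -1.1541]

Answer: 5.5988 9.2008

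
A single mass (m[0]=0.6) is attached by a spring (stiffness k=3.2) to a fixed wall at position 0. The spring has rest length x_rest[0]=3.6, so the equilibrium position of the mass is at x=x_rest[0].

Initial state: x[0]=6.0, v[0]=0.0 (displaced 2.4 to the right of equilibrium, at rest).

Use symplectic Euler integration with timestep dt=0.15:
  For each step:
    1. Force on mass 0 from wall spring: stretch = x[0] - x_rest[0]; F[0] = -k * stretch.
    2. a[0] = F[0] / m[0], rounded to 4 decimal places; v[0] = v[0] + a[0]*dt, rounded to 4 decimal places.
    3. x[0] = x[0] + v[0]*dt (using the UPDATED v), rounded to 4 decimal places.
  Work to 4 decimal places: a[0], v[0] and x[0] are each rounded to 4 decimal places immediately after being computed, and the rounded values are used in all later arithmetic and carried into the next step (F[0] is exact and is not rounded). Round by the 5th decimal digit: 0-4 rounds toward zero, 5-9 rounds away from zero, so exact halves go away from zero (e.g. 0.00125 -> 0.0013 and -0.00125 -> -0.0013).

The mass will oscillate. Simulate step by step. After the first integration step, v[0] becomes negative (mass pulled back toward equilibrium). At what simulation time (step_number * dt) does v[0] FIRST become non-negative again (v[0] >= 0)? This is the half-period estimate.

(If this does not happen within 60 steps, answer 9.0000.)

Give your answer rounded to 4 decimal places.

Answer: 1.5000

Derivation:
Step 0: x=[6.0000] v=[0.0000]
Step 1: x=[5.7120] v=[-1.9200]
Step 2: x=[5.1706] v=[-3.6096]
Step 3: x=[4.4407] v=[-4.8661]
Step 4: x=[3.6099] v=[-5.5387]
Step 5: x=[2.7779] v=[-5.5466]
Step 6: x=[2.0446] v=[-4.8889]
Step 7: x=[1.4979] v=[-3.6446]
Step 8: x=[1.2035] v=[-1.9629]
Step 9: x=[1.1966] v=[-0.0457]
Step 10: x=[1.4782] v=[1.8770]
First v>=0 after going negative at step 10, time=1.5000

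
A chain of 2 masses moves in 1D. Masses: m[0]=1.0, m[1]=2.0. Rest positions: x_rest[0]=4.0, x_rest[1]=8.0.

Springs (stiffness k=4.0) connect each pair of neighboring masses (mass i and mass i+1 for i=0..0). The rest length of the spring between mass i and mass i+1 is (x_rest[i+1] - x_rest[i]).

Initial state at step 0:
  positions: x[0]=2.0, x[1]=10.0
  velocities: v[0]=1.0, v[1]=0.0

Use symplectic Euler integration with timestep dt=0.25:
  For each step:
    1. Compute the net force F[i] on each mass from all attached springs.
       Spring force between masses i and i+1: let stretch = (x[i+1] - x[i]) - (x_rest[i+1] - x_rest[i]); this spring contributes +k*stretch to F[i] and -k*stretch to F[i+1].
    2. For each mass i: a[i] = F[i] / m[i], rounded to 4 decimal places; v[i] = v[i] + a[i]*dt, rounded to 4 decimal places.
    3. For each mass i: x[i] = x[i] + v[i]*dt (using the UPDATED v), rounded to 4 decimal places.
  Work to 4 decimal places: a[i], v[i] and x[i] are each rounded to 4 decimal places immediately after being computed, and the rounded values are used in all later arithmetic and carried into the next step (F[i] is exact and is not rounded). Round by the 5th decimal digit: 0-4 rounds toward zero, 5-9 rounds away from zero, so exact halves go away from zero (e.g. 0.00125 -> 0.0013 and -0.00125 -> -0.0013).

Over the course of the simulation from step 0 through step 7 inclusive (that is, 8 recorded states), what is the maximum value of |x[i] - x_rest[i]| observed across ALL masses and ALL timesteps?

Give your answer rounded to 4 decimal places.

Answer: 3.8135

Derivation:
Step 0: x=[2.0000 10.0000] v=[1.0000 0.0000]
Step 1: x=[3.2500 9.5000] v=[5.0000 -2.0000]
Step 2: x=[5.0625 8.7188] v=[7.2500 -3.1250]
Step 3: x=[6.7891 7.9805] v=[6.9063 -2.9532]
Step 4: x=[7.8135 7.5933] v=[4.0977 -1.5489]
Step 5: x=[7.7829 7.7336] v=[-0.1225 0.5612]
Step 6: x=[6.7400 8.3801] v=[-4.1718 2.5859]
Step 7: x=[5.1071 9.3216] v=[-6.5317 3.7659]
Max displacement = 3.8135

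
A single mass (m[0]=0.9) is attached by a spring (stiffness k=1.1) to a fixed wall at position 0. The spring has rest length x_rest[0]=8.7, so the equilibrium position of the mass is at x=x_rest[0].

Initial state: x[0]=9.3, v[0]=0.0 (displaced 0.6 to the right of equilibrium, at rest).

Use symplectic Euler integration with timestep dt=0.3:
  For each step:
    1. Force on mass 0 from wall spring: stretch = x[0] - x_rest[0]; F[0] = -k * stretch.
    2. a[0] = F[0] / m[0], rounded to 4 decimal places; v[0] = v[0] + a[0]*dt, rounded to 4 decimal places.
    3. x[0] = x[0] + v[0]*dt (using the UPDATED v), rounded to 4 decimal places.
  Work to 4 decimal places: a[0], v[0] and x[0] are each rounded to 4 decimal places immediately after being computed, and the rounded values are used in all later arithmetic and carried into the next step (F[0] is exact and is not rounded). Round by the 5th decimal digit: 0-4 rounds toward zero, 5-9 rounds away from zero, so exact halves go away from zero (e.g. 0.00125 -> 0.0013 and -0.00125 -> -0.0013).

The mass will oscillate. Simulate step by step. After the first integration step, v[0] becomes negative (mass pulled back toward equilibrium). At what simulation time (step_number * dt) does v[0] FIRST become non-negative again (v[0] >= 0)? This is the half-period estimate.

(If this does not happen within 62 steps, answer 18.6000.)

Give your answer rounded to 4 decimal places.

Step 0: x=[9.3000] v=[0.0000]
Step 1: x=[9.2340] v=[-0.2200]
Step 2: x=[9.1093] v=[-0.4158]
Step 3: x=[8.9395] v=[-0.5659]
Step 4: x=[8.7434] v=[-0.6537]
Step 5: x=[8.5425] v=[-0.6696]
Step 6: x=[8.3589] v=[-0.6119]
Step 7: x=[8.2129] v=[-0.4868]
Step 8: x=[8.1204] v=[-0.3082]
Step 9: x=[8.0917] v=[-0.0957]
Step 10: x=[8.1299] v=[0.1274]
First v>=0 after going negative at step 10, time=3.0000

Answer: 3.0000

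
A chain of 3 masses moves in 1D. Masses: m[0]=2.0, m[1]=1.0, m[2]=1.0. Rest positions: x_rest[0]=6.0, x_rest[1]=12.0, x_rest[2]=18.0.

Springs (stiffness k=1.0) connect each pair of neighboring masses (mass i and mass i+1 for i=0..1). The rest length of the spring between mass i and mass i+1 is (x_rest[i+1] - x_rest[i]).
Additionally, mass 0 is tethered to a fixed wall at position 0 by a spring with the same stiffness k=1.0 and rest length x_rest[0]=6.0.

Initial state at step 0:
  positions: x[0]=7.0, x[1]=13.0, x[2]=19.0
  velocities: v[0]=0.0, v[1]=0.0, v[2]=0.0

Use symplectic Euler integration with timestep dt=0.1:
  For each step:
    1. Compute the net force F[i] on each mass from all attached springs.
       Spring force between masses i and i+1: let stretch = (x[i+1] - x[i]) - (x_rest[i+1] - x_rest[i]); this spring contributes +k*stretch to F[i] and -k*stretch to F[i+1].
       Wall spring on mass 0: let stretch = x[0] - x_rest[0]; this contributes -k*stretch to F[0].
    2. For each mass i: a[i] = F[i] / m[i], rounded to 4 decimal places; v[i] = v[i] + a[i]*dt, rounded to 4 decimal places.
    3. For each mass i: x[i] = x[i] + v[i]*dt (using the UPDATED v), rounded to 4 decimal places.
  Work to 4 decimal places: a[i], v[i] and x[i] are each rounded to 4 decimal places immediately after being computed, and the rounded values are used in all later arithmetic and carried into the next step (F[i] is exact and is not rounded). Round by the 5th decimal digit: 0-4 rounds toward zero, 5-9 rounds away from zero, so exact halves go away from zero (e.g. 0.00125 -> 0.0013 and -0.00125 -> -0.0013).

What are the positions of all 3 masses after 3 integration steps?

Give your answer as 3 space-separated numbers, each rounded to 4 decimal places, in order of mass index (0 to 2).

Answer: 6.9703 12.9998 19.0000

Derivation:
Step 0: x=[7.0000 13.0000 19.0000] v=[0.0000 0.0000 0.0000]
Step 1: x=[6.9950 13.0000 19.0000] v=[-0.0500 0.0000 0.0000]
Step 2: x=[6.9851 13.0000 19.0000] v=[-0.0995 -0.0005 0.0000]
Step 3: x=[6.9703 12.9998 19.0000] v=[-0.1480 -0.0020 0.0000]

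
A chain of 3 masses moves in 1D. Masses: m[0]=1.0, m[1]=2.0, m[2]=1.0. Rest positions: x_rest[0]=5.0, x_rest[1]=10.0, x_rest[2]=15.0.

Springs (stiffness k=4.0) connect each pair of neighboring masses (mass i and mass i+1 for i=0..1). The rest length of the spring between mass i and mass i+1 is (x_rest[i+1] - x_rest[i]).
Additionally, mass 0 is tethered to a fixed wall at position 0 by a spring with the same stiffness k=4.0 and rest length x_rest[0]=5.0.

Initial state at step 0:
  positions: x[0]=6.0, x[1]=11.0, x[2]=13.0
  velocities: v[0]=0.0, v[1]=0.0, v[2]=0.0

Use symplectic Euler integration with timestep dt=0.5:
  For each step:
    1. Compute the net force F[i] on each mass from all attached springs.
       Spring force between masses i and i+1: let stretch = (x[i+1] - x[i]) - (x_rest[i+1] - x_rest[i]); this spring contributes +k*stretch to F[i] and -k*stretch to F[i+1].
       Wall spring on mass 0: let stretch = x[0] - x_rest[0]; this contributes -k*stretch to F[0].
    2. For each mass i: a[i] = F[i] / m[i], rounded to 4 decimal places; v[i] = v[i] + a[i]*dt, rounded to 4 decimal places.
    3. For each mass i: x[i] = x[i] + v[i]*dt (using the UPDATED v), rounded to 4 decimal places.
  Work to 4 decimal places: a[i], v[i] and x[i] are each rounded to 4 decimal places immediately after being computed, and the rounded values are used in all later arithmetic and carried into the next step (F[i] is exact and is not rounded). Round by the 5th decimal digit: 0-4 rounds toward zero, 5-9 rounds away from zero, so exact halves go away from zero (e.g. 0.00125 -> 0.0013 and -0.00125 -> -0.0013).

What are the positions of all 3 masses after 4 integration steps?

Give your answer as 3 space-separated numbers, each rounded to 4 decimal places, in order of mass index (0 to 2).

Answer: 6.5000 10.7500 13.0000

Derivation:
Step 0: x=[6.0000 11.0000 13.0000] v=[0.0000 0.0000 0.0000]
Step 1: x=[5.0000 9.5000 16.0000] v=[-2.0000 -3.0000 6.0000]
Step 2: x=[3.5000 9.0000 17.5000] v=[-3.0000 -1.0000 3.0000]
Step 3: x=[4.0000 10.0000 15.5000] v=[1.0000 2.0000 -4.0000]
Step 4: x=[6.5000 10.7500 13.0000] v=[5.0000 1.5000 -5.0000]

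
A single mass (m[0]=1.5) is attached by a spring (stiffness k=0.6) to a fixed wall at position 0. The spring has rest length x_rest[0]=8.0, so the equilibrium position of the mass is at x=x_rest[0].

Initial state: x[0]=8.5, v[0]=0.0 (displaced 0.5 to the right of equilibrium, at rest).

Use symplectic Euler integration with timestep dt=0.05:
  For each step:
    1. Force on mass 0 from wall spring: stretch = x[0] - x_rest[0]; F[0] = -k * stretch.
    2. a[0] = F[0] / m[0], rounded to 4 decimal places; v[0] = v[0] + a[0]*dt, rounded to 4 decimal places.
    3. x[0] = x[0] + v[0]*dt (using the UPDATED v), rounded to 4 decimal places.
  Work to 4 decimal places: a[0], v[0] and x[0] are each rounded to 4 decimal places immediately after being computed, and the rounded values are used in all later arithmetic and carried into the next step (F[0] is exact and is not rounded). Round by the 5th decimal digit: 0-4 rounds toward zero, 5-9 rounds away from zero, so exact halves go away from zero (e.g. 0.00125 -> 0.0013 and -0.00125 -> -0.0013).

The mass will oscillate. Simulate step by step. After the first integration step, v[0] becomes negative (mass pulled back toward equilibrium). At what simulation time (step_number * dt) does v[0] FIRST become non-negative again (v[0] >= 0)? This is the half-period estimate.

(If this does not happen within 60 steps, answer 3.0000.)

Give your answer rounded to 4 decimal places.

Step 0: x=[8.5000] v=[0.0000]
Step 1: x=[8.4995] v=[-0.0100]
Step 2: x=[8.4985] v=[-0.0200]
Step 3: x=[8.4970] v=[-0.0300]
Step 4: x=[8.4950] v=[-0.0399]
Step 5: x=[8.4925] v=[-0.0498]
Step 6: x=[8.4895] v=[-0.0597]
Step 7: x=[8.4860] v=[-0.0695]
Step 8: x=[8.4820] v=[-0.0792]
Step 9: x=[8.4776] v=[-0.0888]
Step 10: x=[8.4727] v=[-0.0984]
Step 11: x=[8.4673] v=[-0.1079]
Step 12: x=[8.4614] v=[-0.1172]
Step 13: x=[8.4551] v=[-0.1264]
Step 14: x=[8.4483] v=[-0.1355]
Step 15: x=[8.4411] v=[-0.1445]
Step 16: x=[8.4334] v=[-0.1533]
Step 17: x=[8.4253] v=[-0.1620]
Step 18: x=[8.4168] v=[-0.1705]
Step 19: x=[8.4079] v=[-0.1788]
Step 20: x=[8.3986] v=[-0.1870]
Step 21: x=[8.3889] v=[-0.1950]
Step 22: x=[8.3788] v=[-0.2028]
Step 23: x=[8.3683] v=[-0.2104]
Step 24: x=[8.3574] v=[-0.2178]
Step 25: x=[8.3462] v=[-0.2250]
Step 26: x=[8.3346] v=[-0.2319]
Step 27: x=[8.3227] v=[-0.2386]
Step 28: x=[8.3104] v=[-0.2451]
Step 29: x=[8.2978] v=[-0.2513]
Step 30: x=[8.2849] v=[-0.2573]
Step 31: x=[8.2718] v=[-0.2630]
Step 32: x=[8.2584] v=[-0.2684]
Step 33: x=[8.2447] v=[-0.2736]
Step 34: x=[8.2308] v=[-0.2785]
Step 35: x=[8.2166] v=[-0.2831]
Step 36: x=[8.2022] v=[-0.2874]
Step 37: x=[8.1876] v=[-0.2914]
Step 38: x=[8.1728] v=[-0.2952]
Step 39: x=[8.1579] v=[-0.2987]
Step 40: x=[8.1428] v=[-0.3019]
Step 41: x=[8.1276] v=[-0.3048]
Step 42: x=[8.1122] v=[-0.3074]
Step 43: x=[8.0967] v=[-0.3096]
Step 44: x=[8.0811] v=[-0.3115]
Step 45: x=[8.0654] v=[-0.3131]
Step 46: x=[8.0497] v=[-0.3144]
Step 47: x=[8.0339] v=[-0.3154]
Step 48: x=[8.0181] v=[-0.3161]
Step 49: x=[8.0023] v=[-0.3165]
Step 50: x=[7.9865] v=[-0.3165]
Step 51: x=[7.9707] v=[-0.3162]
Step 52: x=[7.9549] v=[-0.3156]
Step 53: x=[7.9392] v=[-0.3147]
Step 54: x=[7.9235] v=[-0.3135]
Step 55: x=[7.9079] v=[-0.3120]
Step 56: x=[7.8924] v=[-0.3102]
Step 57: x=[7.8770] v=[-0.3081]
Step 58: x=[7.8617] v=[-0.3056]
Step 59: x=[7.8466] v=[-0.3028]
Step 60: x=[7.8316] v=[-0.2997]
v[0] did not become non-negative within 60 steps; using fallback time=3.0000

Answer: 3.0000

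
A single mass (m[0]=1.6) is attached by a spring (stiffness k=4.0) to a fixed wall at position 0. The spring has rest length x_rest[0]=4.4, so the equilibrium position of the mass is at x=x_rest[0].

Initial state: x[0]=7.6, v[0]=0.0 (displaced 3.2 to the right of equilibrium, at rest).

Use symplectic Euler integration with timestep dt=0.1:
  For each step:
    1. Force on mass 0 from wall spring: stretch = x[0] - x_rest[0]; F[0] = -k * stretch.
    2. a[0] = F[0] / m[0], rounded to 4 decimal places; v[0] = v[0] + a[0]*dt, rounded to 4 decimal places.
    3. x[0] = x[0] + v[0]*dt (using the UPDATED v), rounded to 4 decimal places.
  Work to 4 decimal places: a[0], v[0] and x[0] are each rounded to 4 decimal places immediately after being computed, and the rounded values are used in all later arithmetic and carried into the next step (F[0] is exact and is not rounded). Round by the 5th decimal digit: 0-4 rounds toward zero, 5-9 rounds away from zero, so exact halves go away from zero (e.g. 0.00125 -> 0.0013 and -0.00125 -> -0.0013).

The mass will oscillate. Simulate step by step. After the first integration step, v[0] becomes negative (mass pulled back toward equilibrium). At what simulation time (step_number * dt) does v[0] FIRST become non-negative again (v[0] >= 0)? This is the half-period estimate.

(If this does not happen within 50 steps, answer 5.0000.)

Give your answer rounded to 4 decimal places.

Step 0: x=[7.6000] v=[0.0000]
Step 1: x=[7.5200] v=[-0.8000]
Step 2: x=[7.3620] v=[-1.5800]
Step 3: x=[7.1300] v=[-2.3205]
Step 4: x=[6.8297] v=[-3.0030]
Step 5: x=[6.4687] v=[-3.6104]
Step 6: x=[6.0559] v=[-4.1276]
Step 7: x=[5.6017] v=[-4.5416]
Step 8: x=[5.1175] v=[-4.8420]
Step 9: x=[4.6154] v=[-5.0214]
Step 10: x=[4.1079] v=[-5.0753]
Step 11: x=[3.6077] v=[-5.0023]
Step 12: x=[3.1273] v=[-4.8042]
Step 13: x=[2.6787] v=[-4.4860]
Step 14: x=[2.2731] v=[-4.0557]
Step 15: x=[1.9207] v=[-3.5240]
Step 16: x=[1.6303] v=[-2.9042]
Step 17: x=[1.4091] v=[-2.2118]
Step 18: x=[1.2627] v=[-1.4641]
Step 19: x=[1.1947] v=[-0.6798]
Step 20: x=[1.2069] v=[0.1215]
First v>=0 after going negative at step 20, time=2.0000

Answer: 2.0000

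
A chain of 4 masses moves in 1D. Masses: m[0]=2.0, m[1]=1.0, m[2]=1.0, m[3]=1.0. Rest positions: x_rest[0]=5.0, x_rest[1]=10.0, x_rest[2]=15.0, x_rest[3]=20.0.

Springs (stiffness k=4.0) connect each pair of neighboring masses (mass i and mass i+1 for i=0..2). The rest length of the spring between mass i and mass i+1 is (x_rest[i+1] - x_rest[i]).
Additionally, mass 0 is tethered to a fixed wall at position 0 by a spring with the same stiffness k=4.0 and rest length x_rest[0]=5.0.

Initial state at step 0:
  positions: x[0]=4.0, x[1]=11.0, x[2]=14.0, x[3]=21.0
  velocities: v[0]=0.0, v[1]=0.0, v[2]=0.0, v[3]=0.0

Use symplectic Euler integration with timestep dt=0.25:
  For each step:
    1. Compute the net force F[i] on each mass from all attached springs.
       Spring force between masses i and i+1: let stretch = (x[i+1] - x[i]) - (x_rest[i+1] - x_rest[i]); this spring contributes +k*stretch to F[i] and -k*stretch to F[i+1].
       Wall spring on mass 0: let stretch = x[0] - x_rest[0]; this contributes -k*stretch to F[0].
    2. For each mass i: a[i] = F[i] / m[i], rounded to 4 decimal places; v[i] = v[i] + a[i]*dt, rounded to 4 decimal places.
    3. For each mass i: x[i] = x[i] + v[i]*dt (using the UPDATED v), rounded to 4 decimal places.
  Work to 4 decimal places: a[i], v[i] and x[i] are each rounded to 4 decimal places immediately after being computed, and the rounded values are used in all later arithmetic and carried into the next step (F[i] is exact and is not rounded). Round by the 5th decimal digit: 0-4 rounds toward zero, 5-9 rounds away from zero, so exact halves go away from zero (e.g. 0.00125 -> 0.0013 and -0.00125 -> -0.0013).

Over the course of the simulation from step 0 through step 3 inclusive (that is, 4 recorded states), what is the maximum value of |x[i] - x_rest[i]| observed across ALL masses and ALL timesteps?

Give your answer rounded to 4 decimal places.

Answer: 1.4765

Derivation:
Step 0: x=[4.0000 11.0000 14.0000 21.0000] v=[0.0000 0.0000 0.0000 0.0000]
Step 1: x=[4.3750 10.0000 15.0000 20.5000] v=[1.5000 -4.0000 4.0000 -2.0000]
Step 2: x=[4.9063 8.8438 16.1250 19.8750] v=[2.1250 -4.6250 4.5000 -2.5000]
Step 3: x=[5.3165 8.5235 16.3672 19.5625] v=[1.6406 -1.2813 0.9688 -1.2500]
Max displacement = 1.4765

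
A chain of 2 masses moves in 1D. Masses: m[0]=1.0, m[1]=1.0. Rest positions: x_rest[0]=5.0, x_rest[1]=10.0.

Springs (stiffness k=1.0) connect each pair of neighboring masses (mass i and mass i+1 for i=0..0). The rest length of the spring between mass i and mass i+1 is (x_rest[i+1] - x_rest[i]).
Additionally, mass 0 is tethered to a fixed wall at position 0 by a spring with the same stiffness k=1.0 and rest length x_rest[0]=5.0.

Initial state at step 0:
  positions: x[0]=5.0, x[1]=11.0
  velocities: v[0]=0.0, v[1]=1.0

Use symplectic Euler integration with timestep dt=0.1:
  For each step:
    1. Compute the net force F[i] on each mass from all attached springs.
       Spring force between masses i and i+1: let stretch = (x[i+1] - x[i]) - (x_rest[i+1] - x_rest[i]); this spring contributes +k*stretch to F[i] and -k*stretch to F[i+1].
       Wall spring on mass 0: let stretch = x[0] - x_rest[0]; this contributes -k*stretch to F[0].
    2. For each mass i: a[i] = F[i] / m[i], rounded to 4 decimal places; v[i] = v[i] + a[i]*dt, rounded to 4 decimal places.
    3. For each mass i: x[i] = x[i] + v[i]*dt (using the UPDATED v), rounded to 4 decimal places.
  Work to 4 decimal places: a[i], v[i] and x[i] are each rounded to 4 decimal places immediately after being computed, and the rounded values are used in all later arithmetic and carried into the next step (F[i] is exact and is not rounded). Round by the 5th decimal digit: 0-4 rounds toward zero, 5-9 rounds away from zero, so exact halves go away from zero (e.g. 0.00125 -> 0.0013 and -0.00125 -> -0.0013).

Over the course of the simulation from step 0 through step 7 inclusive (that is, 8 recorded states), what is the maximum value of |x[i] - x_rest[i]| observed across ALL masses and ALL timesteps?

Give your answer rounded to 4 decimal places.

Step 0: x=[5.0000 11.0000] v=[0.0000 1.0000]
Step 1: x=[5.0100 11.0900] v=[0.1000 0.9000]
Step 2: x=[5.0307 11.1692] v=[0.2070 0.7920]
Step 3: x=[5.0625 11.2370] v=[0.3178 0.6782]
Step 4: x=[5.1054 11.2931] v=[0.4290 0.5608]
Step 5: x=[5.1591 11.3373] v=[0.5372 0.4420]
Step 6: x=[5.2230 11.3697] v=[0.6391 0.3242]
Step 7: x=[5.2962 11.3907] v=[0.7315 0.2095]
Max displacement = 1.3907

Answer: 1.3907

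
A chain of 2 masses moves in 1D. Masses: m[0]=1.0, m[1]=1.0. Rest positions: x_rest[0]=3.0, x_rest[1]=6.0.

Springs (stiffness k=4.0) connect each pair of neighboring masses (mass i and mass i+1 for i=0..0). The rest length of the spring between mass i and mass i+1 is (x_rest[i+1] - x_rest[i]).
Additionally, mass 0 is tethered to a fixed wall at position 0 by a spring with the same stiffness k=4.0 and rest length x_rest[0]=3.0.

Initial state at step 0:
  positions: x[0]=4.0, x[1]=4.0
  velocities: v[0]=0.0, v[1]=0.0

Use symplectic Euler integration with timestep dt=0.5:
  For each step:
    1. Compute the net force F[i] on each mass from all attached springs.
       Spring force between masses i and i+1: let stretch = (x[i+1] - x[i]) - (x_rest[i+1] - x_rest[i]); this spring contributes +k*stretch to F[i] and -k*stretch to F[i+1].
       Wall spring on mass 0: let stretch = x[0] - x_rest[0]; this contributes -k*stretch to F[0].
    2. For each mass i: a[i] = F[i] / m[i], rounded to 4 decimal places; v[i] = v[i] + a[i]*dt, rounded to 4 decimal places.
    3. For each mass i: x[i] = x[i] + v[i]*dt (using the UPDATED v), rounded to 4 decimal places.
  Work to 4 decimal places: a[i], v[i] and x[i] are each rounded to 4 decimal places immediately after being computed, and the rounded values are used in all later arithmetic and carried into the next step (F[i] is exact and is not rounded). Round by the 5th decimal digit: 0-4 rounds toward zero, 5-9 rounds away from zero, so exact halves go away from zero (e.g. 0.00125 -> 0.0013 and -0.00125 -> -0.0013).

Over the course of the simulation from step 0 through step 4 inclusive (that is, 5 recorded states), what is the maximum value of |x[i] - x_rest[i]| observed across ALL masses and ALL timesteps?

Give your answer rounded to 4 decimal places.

Step 0: x=[4.0000 4.0000] v=[0.0000 0.0000]
Step 1: x=[0.0000 7.0000] v=[-8.0000 6.0000]
Step 2: x=[3.0000 6.0000] v=[6.0000 -2.0000]
Step 3: x=[6.0000 5.0000] v=[6.0000 -2.0000]
Step 4: x=[2.0000 8.0000] v=[-8.0000 6.0000]
Max displacement = 3.0000

Answer: 3.0000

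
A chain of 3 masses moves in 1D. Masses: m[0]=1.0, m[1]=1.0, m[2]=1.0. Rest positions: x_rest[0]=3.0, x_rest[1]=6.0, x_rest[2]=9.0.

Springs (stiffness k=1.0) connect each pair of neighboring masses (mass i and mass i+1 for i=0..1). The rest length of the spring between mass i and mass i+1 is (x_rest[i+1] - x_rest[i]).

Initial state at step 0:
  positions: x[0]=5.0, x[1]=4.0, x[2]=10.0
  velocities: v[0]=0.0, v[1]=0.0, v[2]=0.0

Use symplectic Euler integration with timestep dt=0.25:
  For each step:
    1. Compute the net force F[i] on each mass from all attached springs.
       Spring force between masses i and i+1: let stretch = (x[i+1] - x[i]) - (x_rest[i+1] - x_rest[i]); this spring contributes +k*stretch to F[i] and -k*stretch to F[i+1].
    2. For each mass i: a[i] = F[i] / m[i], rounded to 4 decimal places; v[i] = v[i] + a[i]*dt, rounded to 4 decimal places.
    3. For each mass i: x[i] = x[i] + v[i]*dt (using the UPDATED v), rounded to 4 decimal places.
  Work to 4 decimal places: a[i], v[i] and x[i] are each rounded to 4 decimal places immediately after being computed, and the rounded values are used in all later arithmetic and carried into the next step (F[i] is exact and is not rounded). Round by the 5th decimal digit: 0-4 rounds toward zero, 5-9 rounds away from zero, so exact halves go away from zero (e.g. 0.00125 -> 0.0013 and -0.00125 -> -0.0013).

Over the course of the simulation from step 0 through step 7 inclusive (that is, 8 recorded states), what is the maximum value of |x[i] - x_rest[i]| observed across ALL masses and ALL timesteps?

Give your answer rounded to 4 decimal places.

Answer: 2.7027

Derivation:
Step 0: x=[5.0000 4.0000 10.0000] v=[0.0000 0.0000 0.0000]
Step 1: x=[4.7500 4.4375 9.8125] v=[-1.0000 1.7500 -0.7500]
Step 2: x=[4.2930 5.2305 9.4766] v=[-1.8281 3.1719 -1.3438]
Step 3: x=[3.7071 6.2303 9.0628] v=[-2.3437 3.9991 -1.6553]
Step 4: x=[3.0914 7.2494 8.6595] v=[-2.4629 4.0764 -1.6134]
Step 5: x=[2.5481 8.0968 8.3555] v=[-2.1734 3.3894 -1.2159]
Step 6: x=[2.1641 8.6135 8.2229] v=[-1.5362 2.0669 -0.5306]
Step 7: x=[1.9956 8.7027 8.3022] v=[-0.6739 0.3569 0.3171]
Max displacement = 2.7027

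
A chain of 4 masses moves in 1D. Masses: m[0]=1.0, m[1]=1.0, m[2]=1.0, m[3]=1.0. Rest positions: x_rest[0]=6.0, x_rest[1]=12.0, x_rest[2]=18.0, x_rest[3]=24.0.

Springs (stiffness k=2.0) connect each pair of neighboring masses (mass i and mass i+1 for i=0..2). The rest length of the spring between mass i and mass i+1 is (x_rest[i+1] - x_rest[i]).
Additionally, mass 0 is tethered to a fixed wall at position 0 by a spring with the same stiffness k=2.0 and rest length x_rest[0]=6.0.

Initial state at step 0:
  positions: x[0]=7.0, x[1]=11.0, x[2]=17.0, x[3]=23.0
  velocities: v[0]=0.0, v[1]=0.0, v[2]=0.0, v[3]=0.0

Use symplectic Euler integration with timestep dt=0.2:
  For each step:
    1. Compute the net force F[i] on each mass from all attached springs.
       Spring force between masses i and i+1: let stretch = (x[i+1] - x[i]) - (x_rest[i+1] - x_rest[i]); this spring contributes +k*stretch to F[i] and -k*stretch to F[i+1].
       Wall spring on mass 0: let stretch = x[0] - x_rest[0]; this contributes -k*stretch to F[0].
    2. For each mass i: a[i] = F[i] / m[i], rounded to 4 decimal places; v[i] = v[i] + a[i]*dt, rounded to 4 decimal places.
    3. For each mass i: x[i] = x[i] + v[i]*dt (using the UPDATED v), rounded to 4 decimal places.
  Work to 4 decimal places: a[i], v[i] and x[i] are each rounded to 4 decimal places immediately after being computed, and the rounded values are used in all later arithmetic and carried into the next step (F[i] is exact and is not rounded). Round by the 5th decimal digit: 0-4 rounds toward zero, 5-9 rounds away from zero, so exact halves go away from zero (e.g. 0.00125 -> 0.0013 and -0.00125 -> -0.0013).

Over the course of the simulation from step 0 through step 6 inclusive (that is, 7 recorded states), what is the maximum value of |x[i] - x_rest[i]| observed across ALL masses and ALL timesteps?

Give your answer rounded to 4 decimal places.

Step 0: x=[7.0000 11.0000 17.0000 23.0000] v=[0.0000 0.0000 0.0000 0.0000]
Step 1: x=[6.7600 11.1600 17.0000 23.0000] v=[-1.2000 0.8000 0.0000 0.0000]
Step 2: x=[6.3312 11.4352 17.0128 23.0000] v=[-2.1440 1.3760 0.0640 0.0000]
Step 3: x=[5.8042 11.7483 17.0584 23.0010] v=[-2.6349 1.5654 0.2278 0.0051]
Step 4: x=[5.2884 12.0107 17.1546 23.0066] v=[-2.5789 1.3118 0.4808 0.0281]
Step 5: x=[4.8873 12.1468 17.3074 23.0241] v=[-2.0053 0.6804 0.7640 0.0873]
Step 6: x=[4.6760 12.1150 17.5047 23.0642] v=[-1.0564 -0.1592 0.9864 0.2006]
Max displacement = 1.3240

Answer: 1.3240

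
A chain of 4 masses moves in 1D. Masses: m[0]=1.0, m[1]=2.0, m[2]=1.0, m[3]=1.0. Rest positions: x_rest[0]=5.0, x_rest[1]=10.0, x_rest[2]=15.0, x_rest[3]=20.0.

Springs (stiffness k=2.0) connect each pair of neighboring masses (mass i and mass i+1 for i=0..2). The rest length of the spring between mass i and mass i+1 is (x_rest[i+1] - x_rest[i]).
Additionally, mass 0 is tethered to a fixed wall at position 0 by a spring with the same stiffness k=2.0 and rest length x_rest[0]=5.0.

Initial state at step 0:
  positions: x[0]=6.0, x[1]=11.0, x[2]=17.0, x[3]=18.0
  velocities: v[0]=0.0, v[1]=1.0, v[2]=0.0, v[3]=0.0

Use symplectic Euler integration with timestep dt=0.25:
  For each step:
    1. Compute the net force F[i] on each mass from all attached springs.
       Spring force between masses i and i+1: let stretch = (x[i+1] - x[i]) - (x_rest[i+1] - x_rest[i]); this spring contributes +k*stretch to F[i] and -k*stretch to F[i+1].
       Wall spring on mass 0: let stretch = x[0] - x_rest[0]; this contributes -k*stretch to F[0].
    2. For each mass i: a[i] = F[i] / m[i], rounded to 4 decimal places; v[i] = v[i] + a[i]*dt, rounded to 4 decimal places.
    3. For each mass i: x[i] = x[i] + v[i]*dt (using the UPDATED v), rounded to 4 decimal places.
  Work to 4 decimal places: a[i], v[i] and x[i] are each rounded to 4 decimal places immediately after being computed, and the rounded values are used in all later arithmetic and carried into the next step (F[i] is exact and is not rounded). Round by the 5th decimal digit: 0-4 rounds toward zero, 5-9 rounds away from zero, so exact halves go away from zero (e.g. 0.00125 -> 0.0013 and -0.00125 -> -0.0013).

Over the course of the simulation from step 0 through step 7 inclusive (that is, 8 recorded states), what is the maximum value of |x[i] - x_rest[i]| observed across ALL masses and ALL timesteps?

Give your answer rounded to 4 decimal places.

Answer: 2.0133

Derivation:
Step 0: x=[6.0000 11.0000 17.0000 18.0000] v=[0.0000 1.0000 0.0000 0.0000]
Step 1: x=[5.8750 11.3125 16.3750 18.5000] v=[-0.5000 1.2500 -2.5000 2.0000]
Step 2: x=[5.6953 11.6016 15.3828 19.3594] v=[-0.7188 1.1563 -3.9688 3.4375]
Step 3: x=[5.5420 11.7579 14.4150 20.3467] v=[-0.6133 0.6250 -3.8711 3.9492]
Step 4: x=[5.4729 11.6917 13.8566 21.2176] v=[-0.2764 -0.2647 -2.2338 3.4834]
Step 5: x=[5.4971 11.3722 13.9477 21.7933] v=[0.0966 -1.2782 0.3643 2.3029]
Step 6: x=[5.5685 10.8464 14.6976 22.0133] v=[0.2856 -2.1031 2.9994 0.8801]
Step 7: x=[5.6036 10.2315 15.8805 21.9439] v=[0.1403 -2.4598 4.7317 -0.2778]
Max displacement = 2.0133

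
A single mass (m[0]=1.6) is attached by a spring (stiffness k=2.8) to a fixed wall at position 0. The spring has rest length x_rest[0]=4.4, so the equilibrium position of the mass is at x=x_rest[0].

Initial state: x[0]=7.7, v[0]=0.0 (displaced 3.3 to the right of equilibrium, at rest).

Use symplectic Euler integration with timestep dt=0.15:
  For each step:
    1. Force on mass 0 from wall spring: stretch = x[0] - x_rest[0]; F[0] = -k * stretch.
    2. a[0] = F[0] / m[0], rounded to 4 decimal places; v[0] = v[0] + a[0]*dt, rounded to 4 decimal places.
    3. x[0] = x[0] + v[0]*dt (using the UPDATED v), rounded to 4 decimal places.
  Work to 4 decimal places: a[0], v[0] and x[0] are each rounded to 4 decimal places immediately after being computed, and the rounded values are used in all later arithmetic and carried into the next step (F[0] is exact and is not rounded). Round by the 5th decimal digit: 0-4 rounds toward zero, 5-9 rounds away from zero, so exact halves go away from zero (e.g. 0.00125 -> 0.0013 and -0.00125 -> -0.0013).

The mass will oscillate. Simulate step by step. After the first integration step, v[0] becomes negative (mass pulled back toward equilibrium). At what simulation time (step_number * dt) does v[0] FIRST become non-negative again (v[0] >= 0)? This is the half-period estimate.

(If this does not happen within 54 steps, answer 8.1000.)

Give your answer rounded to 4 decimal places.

Answer: 2.4000

Derivation:
Step 0: x=[7.7000] v=[0.0000]
Step 1: x=[7.5701] v=[-0.8663]
Step 2: x=[7.3153] v=[-1.6985]
Step 3: x=[6.9457] v=[-2.4638]
Step 4: x=[6.4759] v=[-3.1321]
Step 5: x=[5.9244] v=[-3.6770]
Step 6: x=[5.3128] v=[-4.0772]
Step 7: x=[4.6653] v=[-4.3168]
Step 8: x=[4.0073] v=[-4.3864]
Step 9: x=[3.3648] v=[-4.2833]
Step 10: x=[2.7631] v=[-4.0116]
Step 11: x=[2.2258] v=[-3.5819]
Step 12: x=[1.7741] v=[-3.0112]
Step 13: x=[1.4258] v=[-2.3219]
Step 14: x=[1.1946] v=[-1.5412]
Step 15: x=[1.0896] v=[-0.6998]
Step 16: x=[1.1150] v=[0.1692]
First v>=0 after going negative at step 16, time=2.4000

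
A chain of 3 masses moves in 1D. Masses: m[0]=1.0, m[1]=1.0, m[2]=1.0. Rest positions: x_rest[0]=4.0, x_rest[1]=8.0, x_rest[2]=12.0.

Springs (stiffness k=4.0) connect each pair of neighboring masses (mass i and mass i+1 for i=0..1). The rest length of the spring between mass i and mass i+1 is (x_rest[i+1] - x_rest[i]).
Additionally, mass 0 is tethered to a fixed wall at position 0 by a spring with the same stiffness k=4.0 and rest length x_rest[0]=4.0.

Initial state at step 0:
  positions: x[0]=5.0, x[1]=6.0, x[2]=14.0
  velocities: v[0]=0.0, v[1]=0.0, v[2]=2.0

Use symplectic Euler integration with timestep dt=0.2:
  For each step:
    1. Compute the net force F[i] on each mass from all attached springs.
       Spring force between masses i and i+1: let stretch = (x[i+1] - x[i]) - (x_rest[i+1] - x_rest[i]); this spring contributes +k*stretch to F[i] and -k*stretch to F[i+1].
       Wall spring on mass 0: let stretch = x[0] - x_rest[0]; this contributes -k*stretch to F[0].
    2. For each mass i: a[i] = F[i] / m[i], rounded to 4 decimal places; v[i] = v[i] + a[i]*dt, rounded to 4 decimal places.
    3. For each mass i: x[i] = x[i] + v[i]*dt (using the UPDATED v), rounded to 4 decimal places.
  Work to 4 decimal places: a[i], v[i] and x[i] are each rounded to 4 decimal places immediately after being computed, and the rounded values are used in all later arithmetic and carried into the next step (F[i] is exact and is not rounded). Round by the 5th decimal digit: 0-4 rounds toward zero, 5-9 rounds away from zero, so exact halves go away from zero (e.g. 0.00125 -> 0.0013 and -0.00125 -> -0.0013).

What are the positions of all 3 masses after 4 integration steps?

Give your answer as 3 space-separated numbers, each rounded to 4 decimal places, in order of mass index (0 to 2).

Answer: 3.0363 11.0820 12.0200

Derivation:
Step 0: x=[5.0000 6.0000 14.0000] v=[0.0000 0.0000 2.0000]
Step 1: x=[4.3600 7.1200 13.7600] v=[-3.2000 5.6000 -1.2000]
Step 2: x=[3.4640 8.8608 13.0976] v=[-4.4800 8.7040 -3.3120]
Step 3: x=[2.8772 10.4160 12.3973] v=[-2.9338 7.7760 -3.5014]
Step 4: x=[3.0363 11.0820 12.0200] v=[0.7955 3.3300 -1.8864]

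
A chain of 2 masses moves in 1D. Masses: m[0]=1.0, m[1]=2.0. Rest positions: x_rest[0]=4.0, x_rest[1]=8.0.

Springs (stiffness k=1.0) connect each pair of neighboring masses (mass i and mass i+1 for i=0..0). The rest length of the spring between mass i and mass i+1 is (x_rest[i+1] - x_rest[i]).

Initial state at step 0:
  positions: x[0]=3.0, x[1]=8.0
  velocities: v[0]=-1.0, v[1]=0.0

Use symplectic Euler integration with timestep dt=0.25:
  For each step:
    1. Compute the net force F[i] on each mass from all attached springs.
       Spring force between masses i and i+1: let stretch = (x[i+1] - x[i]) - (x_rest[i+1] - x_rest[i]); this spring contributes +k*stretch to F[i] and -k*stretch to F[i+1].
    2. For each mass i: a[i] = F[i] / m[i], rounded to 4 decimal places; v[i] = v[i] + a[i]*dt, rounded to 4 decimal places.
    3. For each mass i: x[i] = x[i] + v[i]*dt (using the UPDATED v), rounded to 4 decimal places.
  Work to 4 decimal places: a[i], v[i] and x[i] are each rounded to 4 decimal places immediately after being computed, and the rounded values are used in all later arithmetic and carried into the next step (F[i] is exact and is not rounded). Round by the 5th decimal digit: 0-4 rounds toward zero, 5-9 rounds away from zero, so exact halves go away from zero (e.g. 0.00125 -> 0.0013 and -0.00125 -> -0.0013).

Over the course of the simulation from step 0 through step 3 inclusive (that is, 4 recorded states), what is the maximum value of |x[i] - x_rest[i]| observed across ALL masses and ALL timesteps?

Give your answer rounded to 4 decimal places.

Answer: 1.3427

Derivation:
Step 0: x=[3.0000 8.0000] v=[-1.0000 0.0000]
Step 1: x=[2.8125 7.9688] v=[-0.7500 -0.1250]
Step 2: x=[2.6973 7.9014] v=[-0.4609 -0.2696]
Step 3: x=[2.6573 7.7964] v=[-0.1599 -0.4201]
Max displacement = 1.3427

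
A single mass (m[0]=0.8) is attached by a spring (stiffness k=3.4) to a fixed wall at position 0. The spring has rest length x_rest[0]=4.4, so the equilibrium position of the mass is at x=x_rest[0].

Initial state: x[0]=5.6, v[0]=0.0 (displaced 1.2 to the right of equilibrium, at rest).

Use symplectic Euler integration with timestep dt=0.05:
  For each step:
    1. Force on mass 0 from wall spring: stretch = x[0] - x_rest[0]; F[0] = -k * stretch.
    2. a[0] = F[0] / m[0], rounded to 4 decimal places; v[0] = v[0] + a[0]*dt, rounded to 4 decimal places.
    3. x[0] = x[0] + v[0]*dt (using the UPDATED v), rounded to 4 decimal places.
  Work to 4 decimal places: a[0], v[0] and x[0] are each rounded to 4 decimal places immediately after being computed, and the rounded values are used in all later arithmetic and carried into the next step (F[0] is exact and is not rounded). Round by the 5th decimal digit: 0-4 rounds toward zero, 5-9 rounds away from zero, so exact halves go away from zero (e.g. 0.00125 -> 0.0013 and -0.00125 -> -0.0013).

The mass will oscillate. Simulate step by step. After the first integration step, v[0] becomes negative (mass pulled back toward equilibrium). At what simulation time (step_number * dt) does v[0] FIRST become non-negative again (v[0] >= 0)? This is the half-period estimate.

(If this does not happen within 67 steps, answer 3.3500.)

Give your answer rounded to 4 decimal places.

Answer: 1.5500

Derivation:
Step 0: x=[5.6000] v=[0.0000]
Step 1: x=[5.5873] v=[-0.2550]
Step 2: x=[5.5619] v=[-0.5073]
Step 3: x=[5.5242] v=[-0.7542]
Step 4: x=[5.4745] v=[-0.9931]
Step 5: x=[5.4134] v=[-1.2214]
Step 6: x=[5.3416] v=[-1.4368]
Step 7: x=[5.2598] v=[-1.6369]
Step 8: x=[5.1688] v=[-1.8196]
Step 9: x=[5.0697] v=[-1.9830]
Step 10: x=[4.9634] v=[-2.1253]
Step 11: x=[4.8512] v=[-2.2450]
Step 12: x=[4.7342] v=[-2.3409]
Step 13: x=[4.6136] v=[-2.4119]
Step 14: x=[4.4907] v=[-2.4573]
Step 15: x=[4.3669] v=[-2.4766]
Step 16: x=[4.2434] v=[-2.4696]
Step 17: x=[4.1216] v=[-2.4363]
Step 18: x=[4.0027] v=[-2.3771]
Step 19: x=[3.8881] v=[-2.2927]
Step 20: x=[3.7789] v=[-2.1839]
Step 21: x=[3.6763] v=[-2.0519]
Step 22: x=[3.5814] v=[-1.8981]
Step 23: x=[3.4952] v=[-1.7241]
Step 24: x=[3.4186] v=[-1.5318]
Step 25: x=[3.3524] v=[-1.3233]
Step 26: x=[3.2974] v=[-1.1007]
Step 27: x=[3.2541] v=[-0.8664]
Step 28: x=[3.2230] v=[-0.6229]
Step 29: x=[3.2044] v=[-0.3728]
Step 30: x=[3.1985] v=[-0.1187]
Step 31: x=[3.2053] v=[0.1366]
First v>=0 after going negative at step 31, time=1.5500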